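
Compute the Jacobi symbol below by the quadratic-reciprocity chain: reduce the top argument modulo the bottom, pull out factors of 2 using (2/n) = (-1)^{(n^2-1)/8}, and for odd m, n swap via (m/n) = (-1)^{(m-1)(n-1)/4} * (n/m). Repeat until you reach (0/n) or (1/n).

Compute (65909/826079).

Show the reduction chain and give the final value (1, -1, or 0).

flip (65909/826079) -> (826079/65909): both odd, 65909 mod 4 = 1, 826079 mod 4 = 3, so the flip contributes +1; sign now +1
(826079/65909): 826079 mod 65909 = 35171, so (826079/65909) = (35171/65909)
flip (35171/65909) -> (65909/35171): both odd, 35171 mod 4 = 3, 65909 mod 4 = 1, so the flip contributes +1; sign now +1
(65909/35171): 65909 mod 35171 = 30738, so (65909/35171) = (30738/35171)
factor out 2^1: 30738 = 2^1·15369; with 35171 mod 8 = 3, (2/35171) = -1; sign now -1; continue with (15369/35171)
flip (15369/35171) -> (35171/15369): both odd, 15369 mod 4 = 1, 35171 mod 4 = 3, so the flip contributes +1; sign now -1
(35171/15369): 35171 mod 15369 = 4433, so (35171/15369) = (4433/15369)
flip (4433/15369) -> (15369/4433): both odd, 4433 mod 4 = 1, 15369 mod 4 = 1, so the flip contributes +1; sign now -1
(15369/4433): 15369 mod 4433 = 2070, so (15369/4433) = (2070/4433)
factor out 2^1: 2070 = 2^1·1035; with 4433 mod 8 = 1, (2/4433) = +1; sign now -1; continue with (1035/4433)
flip (1035/4433) -> (4433/1035): both odd, 1035 mod 4 = 3, 4433 mod 4 = 1, so the flip contributes +1; sign now -1
(4433/1035): 4433 mod 1035 = 293, so (4433/1035) = (293/1035)
flip (293/1035) -> (1035/293): both odd, 293 mod 4 = 1, 1035 mod 4 = 3, so the flip contributes +1; sign now -1
(1035/293): 1035 mod 293 = 156, so (1035/293) = (156/293)
factor out 2^2: 156 = 2^2·39; with 293 mod 8 = 5, (2/293) = -1; sign now -1; continue with (39/293)
flip (39/293) -> (293/39): both odd, 39 mod 4 = 3, 293 mod 4 = 1, so the flip contributes +1; sign now -1
(293/39): 293 mod 39 = 20, so (293/39) = (20/39)
factor out 2^2: 20 = 2^2·5; with 39 mod 8 = 7, (2/39) = +1; sign now -1; continue with (5/39)
flip (5/39) -> (39/5): both odd, 5 mod 4 = 1, 39 mod 4 = 3, so the flip contributes +1; sign now -1
(39/5): 39 mod 5 = 4, so (39/5) = (4/5)
factor out 2^2: 4 = 2^2·1; with 5 mod 8 = 5, (2/5) = -1; sign now -1; continue with (1/5)
reached (1/5) = 1, so the symbol is -1

-1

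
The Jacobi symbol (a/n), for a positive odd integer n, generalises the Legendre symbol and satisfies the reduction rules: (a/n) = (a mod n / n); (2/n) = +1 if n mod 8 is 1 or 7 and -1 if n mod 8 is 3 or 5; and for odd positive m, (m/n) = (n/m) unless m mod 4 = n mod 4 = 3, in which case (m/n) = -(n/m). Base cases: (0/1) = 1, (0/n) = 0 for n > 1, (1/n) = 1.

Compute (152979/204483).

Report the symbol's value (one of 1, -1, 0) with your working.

reciprocity: (152979/204483) = -1·(204483/152979) since 152979 mod 4 = 3, 204483 mod 4 = 3; sign now -1
(204483/152979) = (51504/152979)   [reduce mod 152979]
51504 = 2^4·3219; (2/152979) = -1 since 152979 mod 8 = 3, so (51504/152979) = (-1)^4·(3219/152979); sign now -1
reciprocity: (3219/152979) = -1·(152979/3219) since 3219 mod 4 = 3, 152979 mod 4 = 3; sign now +1
(152979/3219) = (1686/3219)   [reduce mod 3219]
1686 = 2^1·843; (2/3219) = -1 since 3219 mod 8 = 3, so (1686/3219) = (-1)^1·(843/3219); sign now -1
reciprocity: (843/3219) = -1·(3219/843) since 843 mod 4 = 3, 3219 mod 4 = 3; sign now +1
(3219/843) = (690/843)   [reduce mod 843]
690 = 2^1·345; (2/843) = -1 since 843 mod 8 = 3, so (690/843) = (-1)^1·(345/843); sign now -1
reciprocity: (345/843) = +1·(843/345) since 345 mod 4 = 1, 843 mod 4 = 3; sign now -1
(843/345) = (153/345)   [reduce mod 345]
reciprocity: (153/345) = +1·(345/153) since 153 mod 4 = 1, 345 mod 4 = 1; sign now -1
(345/153) = (39/153)   [reduce mod 153]
reciprocity: (39/153) = +1·(153/39) since 39 mod 4 = 3, 153 mod 4 = 1; sign now -1
(153/39) = (36/39)   [reduce mod 39]
36 = 2^2·9; (2/39) = +1 since 39 mod 8 = 7, so (36/39) = (+1)^2·(9/39); sign now -1
reciprocity: (9/39) = +1·(39/9) since 9 mod 4 = 1, 39 mod 4 = 3; sign now -1
(39/9) = (3/9)   [reduce mod 9]
reciprocity: (3/9) = +1·(9/3) since 3 mod 4 = 3, 9 mod 4 = 1; sign now -1
(9/3) = (0/3)   [reduce mod 3]
(0/3) = 0   [gcd(a, n) > 1]; final value = 0

0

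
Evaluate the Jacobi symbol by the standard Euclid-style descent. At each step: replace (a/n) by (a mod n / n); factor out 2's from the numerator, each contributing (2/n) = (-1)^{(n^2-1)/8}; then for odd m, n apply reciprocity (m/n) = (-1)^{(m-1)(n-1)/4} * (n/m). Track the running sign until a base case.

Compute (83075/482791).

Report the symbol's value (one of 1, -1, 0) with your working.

flip (83075/482791) -> (482791/83075): both odd, 83075 mod 4 = 3, 482791 mod 4 = 3, so the flip contributes -1; sign now -1
(482791/83075): 482791 mod 83075 = 67416, so (482791/83075) = (67416/83075)
factor out 2^3: 67416 = 2^3·8427; with 83075 mod 8 = 3, (2/83075) = -1; sign now +1; continue with (8427/83075)
flip (8427/83075) -> (83075/8427): both odd, 8427 mod 4 = 3, 83075 mod 4 = 3, so the flip contributes -1; sign now -1
(83075/8427): 83075 mod 8427 = 7232, so (83075/8427) = (7232/8427)
factor out 2^6: 7232 = 2^6·113; with 8427 mod 8 = 3, (2/8427) = -1; sign now -1; continue with (113/8427)
flip (113/8427) -> (8427/113): both odd, 113 mod 4 = 1, 8427 mod 4 = 3, so the flip contributes +1; sign now -1
(8427/113): 8427 mod 113 = 65, so (8427/113) = (65/113)
flip (65/113) -> (113/65): both odd, 65 mod 4 = 1, 113 mod 4 = 1, so the flip contributes +1; sign now -1
(113/65): 113 mod 65 = 48, so (113/65) = (48/65)
factor out 2^4: 48 = 2^4·3; with 65 mod 8 = 1, (2/65) = +1; sign now -1; continue with (3/65)
flip (3/65) -> (65/3): both odd, 3 mod 4 = 3, 65 mod 4 = 1, so the flip contributes +1; sign now -1
(65/3): 65 mod 3 = 2, so (65/3) = (2/3)
factor out 2^1: 2 = 2^1·1; with 3 mod 8 = 3, (2/3) = -1; sign now +1; continue with (1/3)
reached (1/3) = 1, so the symbol is +1

1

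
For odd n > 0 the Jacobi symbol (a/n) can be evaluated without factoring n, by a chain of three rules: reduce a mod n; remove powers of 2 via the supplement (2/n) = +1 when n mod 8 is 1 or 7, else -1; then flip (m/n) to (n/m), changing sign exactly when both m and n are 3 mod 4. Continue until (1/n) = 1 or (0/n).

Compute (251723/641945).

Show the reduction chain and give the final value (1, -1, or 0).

-1

reciprocity: (251723/641945) = +1·(641945/251723) since 251723 mod 4 = 3, 641945 mod 4 = 1; sign now +1
(641945/251723) = (138499/251723)   [reduce mod 251723]
reciprocity: (138499/251723) = -1·(251723/138499) since 138499 mod 4 = 3, 251723 mod 4 = 3; sign now -1
(251723/138499) = (113224/138499)   [reduce mod 138499]
113224 = 2^3·14153; (2/138499) = -1 since 138499 mod 8 = 3, so (113224/138499) = (-1)^3·(14153/138499); sign now +1
reciprocity: (14153/138499) = +1·(138499/14153) since 14153 mod 4 = 1, 138499 mod 4 = 3; sign now +1
(138499/14153) = (11122/14153)   [reduce mod 14153]
11122 = 2^1·5561; (2/14153) = +1 since 14153 mod 8 = 1, so (11122/14153) = (+1)^1·(5561/14153); sign now +1
reciprocity: (5561/14153) = +1·(14153/5561) since 5561 mod 4 = 1, 14153 mod 4 = 1; sign now +1
(14153/5561) = (3031/5561)   [reduce mod 5561]
reciprocity: (3031/5561) = +1·(5561/3031) since 3031 mod 4 = 3, 5561 mod 4 = 1; sign now +1
(5561/3031) = (2530/3031)   [reduce mod 3031]
2530 = 2^1·1265; (2/3031) = +1 since 3031 mod 8 = 7, so (2530/3031) = (+1)^1·(1265/3031); sign now +1
reciprocity: (1265/3031) = +1·(3031/1265) since 1265 mod 4 = 1, 3031 mod 4 = 3; sign now +1
(3031/1265) = (501/1265)   [reduce mod 1265]
reciprocity: (501/1265) = +1·(1265/501) since 501 mod 4 = 1, 1265 mod 4 = 1; sign now +1
(1265/501) = (263/501)   [reduce mod 501]
reciprocity: (263/501) = +1·(501/263) since 263 mod 4 = 3, 501 mod 4 = 1; sign now +1
(501/263) = (238/263)   [reduce mod 263]
238 = 2^1·119; (2/263) = +1 since 263 mod 8 = 7, so (238/263) = (+1)^1·(119/263); sign now +1
reciprocity: (119/263) = -1·(263/119) since 119 mod 4 = 3, 263 mod 4 = 3; sign now -1
(263/119) = (25/119)   [reduce mod 119]
reciprocity: (25/119) = +1·(119/25) since 25 mod 4 = 1, 119 mod 4 = 3; sign now -1
(119/25) = (19/25)   [reduce mod 25]
reciprocity: (19/25) = +1·(25/19) since 19 mod 4 = 3, 25 mod 4 = 1; sign now -1
(25/19) = (6/19)   [reduce mod 19]
6 = 2^1·3; (2/19) = -1 since 19 mod 8 = 3, so (6/19) = (-1)^1·(3/19); sign now +1
reciprocity: (3/19) = -1·(19/3) since 3 mod 4 = 3, 19 mod 4 = 3; sign now -1
(19/3) = (1/3)   [reduce mod 3]
(1/3) = 1; final value = sign = -1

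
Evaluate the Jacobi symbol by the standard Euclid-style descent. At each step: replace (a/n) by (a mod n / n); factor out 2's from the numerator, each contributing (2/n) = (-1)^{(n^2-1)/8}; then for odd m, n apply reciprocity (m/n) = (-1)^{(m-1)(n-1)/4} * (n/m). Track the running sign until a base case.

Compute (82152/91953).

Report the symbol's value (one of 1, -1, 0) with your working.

0

factor out 2^3: 82152 = 2^3·10269; with 91953 mod 8 = 1, (2/91953) = +1; sign now +1; continue with (10269/91953)
flip (10269/91953) -> (91953/10269): both odd, 10269 mod 4 = 1, 91953 mod 4 = 1, so the flip contributes +1; sign now +1
(91953/10269): 91953 mod 10269 = 9801, so (91953/10269) = (9801/10269)
flip (9801/10269) -> (10269/9801): both odd, 9801 mod 4 = 1, 10269 mod 4 = 1, so the flip contributes +1; sign now +1
(10269/9801): 10269 mod 9801 = 468, so (10269/9801) = (468/9801)
factor out 2^2: 468 = 2^2·117; with 9801 mod 8 = 1, (2/9801) = +1; sign now +1; continue with (117/9801)
flip (117/9801) -> (9801/117): both odd, 117 mod 4 = 1, 9801 mod 4 = 1, so the flip contributes +1; sign now +1
(9801/117): 9801 mod 117 = 90, so (9801/117) = (90/117)
factor out 2^1: 90 = 2^1·45; with 117 mod 8 = 5, (2/117) = -1; sign now -1; continue with (45/117)
flip (45/117) -> (117/45): both odd, 45 mod 4 = 1, 117 mod 4 = 1, so the flip contributes +1; sign now -1
(117/45): 117 mod 45 = 27, so (117/45) = (27/45)
flip (27/45) -> (45/27): both odd, 27 mod 4 = 3, 45 mod 4 = 1, so the flip contributes +1; sign now -1
(45/27): 45 mod 27 = 18, so (45/27) = (18/27)
factor out 2^1: 18 = 2^1·9; with 27 mod 8 = 3, (2/27) = -1; sign now +1; continue with (9/27)
flip (9/27) -> (27/9): both odd, 9 mod 4 = 1, 27 mod 4 = 3, so the flip contributes +1; sign now +1
(27/9): 27 mod 9 = 0, so (27/9) = (0/9)
reached (0/9); gcd(a, n) > 1, so (0/9) = 0 and the symbol is 0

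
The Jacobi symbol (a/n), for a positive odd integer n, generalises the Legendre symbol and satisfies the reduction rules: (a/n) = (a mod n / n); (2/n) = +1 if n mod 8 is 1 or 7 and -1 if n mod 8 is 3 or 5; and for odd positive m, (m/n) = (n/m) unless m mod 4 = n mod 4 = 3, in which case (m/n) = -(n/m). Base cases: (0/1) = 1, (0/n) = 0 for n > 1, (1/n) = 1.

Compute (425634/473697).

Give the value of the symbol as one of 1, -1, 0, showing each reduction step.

factor out 2^1: 425634 = 2^1·212817; with 473697 mod 8 = 1, (2/473697) = +1; sign now +1; continue with (212817/473697)
flip (212817/473697) -> (473697/212817): both odd, 212817 mod 4 = 1, 473697 mod 4 = 1, so the flip contributes +1; sign now +1
(473697/212817): 473697 mod 212817 = 48063, so (473697/212817) = (48063/212817)
flip (48063/212817) -> (212817/48063): both odd, 48063 mod 4 = 3, 212817 mod 4 = 1, so the flip contributes +1; sign now +1
(212817/48063): 212817 mod 48063 = 20565, so (212817/48063) = (20565/48063)
flip (20565/48063) -> (48063/20565): both odd, 20565 mod 4 = 1, 48063 mod 4 = 3, so the flip contributes +1; sign now +1
(48063/20565): 48063 mod 20565 = 6933, so (48063/20565) = (6933/20565)
flip (6933/20565) -> (20565/6933): both odd, 6933 mod 4 = 1, 20565 mod 4 = 1, so the flip contributes +1; sign now +1
(20565/6933): 20565 mod 6933 = 6699, so (20565/6933) = (6699/6933)
flip (6699/6933) -> (6933/6699): both odd, 6699 mod 4 = 3, 6933 mod 4 = 1, so the flip contributes +1; sign now +1
(6933/6699): 6933 mod 6699 = 234, so (6933/6699) = (234/6699)
factor out 2^1: 234 = 2^1·117; with 6699 mod 8 = 3, (2/6699) = -1; sign now -1; continue with (117/6699)
flip (117/6699) -> (6699/117): both odd, 117 mod 4 = 1, 6699 mod 4 = 3, so the flip contributes +1; sign now -1
(6699/117): 6699 mod 117 = 30, so (6699/117) = (30/117)
factor out 2^1: 30 = 2^1·15; with 117 mod 8 = 5, (2/117) = -1; sign now +1; continue with (15/117)
flip (15/117) -> (117/15): both odd, 15 mod 4 = 3, 117 mod 4 = 1, so the flip contributes +1; sign now +1
(117/15): 117 mod 15 = 12, so (117/15) = (12/15)
factor out 2^2: 12 = 2^2·3; with 15 mod 8 = 7, (2/15) = +1; sign now +1; continue with (3/15)
flip (3/15) -> (15/3): both odd, 3 mod 4 = 3, 15 mod 4 = 3, so the flip contributes -1; sign now -1
(15/3): 15 mod 3 = 0, so (15/3) = (0/3)
reached (0/3); gcd(a, n) > 1, so (0/3) = 0 and the symbol is 0

0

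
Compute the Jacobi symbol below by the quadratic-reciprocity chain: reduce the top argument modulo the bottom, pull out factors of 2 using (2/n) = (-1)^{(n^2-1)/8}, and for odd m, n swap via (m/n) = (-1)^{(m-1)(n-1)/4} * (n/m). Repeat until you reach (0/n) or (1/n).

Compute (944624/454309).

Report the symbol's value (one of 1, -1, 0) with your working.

(944624/454309): 944624 mod 454309 = 36006, so (944624/454309) = (36006/454309)
factor out 2^1: 36006 = 2^1·18003; with 454309 mod 8 = 5, (2/454309) = -1; sign now -1; continue with (18003/454309)
flip (18003/454309) -> (454309/18003): both odd, 18003 mod 4 = 3, 454309 mod 4 = 1, so the flip contributes +1; sign now -1
(454309/18003): 454309 mod 18003 = 4234, so (454309/18003) = (4234/18003)
factor out 2^1: 4234 = 2^1·2117; with 18003 mod 8 = 3, (2/18003) = -1; sign now +1; continue with (2117/18003)
flip (2117/18003) -> (18003/2117): both odd, 2117 mod 4 = 1, 18003 mod 4 = 3, so the flip contributes +1; sign now +1
(18003/2117): 18003 mod 2117 = 1067, so (18003/2117) = (1067/2117)
flip (1067/2117) -> (2117/1067): both odd, 1067 mod 4 = 3, 2117 mod 4 = 1, so the flip contributes +1; sign now +1
(2117/1067): 2117 mod 1067 = 1050, so (2117/1067) = (1050/1067)
factor out 2^1: 1050 = 2^1·525; with 1067 mod 8 = 3, (2/1067) = -1; sign now -1; continue with (525/1067)
flip (525/1067) -> (1067/525): both odd, 525 mod 4 = 1, 1067 mod 4 = 3, so the flip contributes +1; sign now -1
(1067/525): 1067 mod 525 = 17, so (1067/525) = (17/525)
flip (17/525) -> (525/17): both odd, 17 mod 4 = 1, 525 mod 4 = 1, so the flip contributes +1; sign now -1
(525/17): 525 mod 17 = 15, so (525/17) = (15/17)
flip (15/17) -> (17/15): both odd, 15 mod 4 = 3, 17 mod 4 = 1, so the flip contributes +1; sign now -1
(17/15): 17 mod 15 = 2, so (17/15) = (2/15)
factor out 2^1: 2 = 2^1·1; with 15 mod 8 = 7, (2/15) = +1; sign now -1; continue with (1/15)
reached (1/15) = 1, so the symbol is -1

-1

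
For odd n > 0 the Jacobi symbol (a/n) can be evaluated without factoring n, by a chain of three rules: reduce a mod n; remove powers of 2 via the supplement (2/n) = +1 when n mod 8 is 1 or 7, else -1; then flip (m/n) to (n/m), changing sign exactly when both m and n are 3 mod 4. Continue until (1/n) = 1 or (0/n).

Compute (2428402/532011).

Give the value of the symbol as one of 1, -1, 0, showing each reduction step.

-1

(2428402/532011) = (300358/532011)   [reduce mod 532011]
300358 = 2^1·150179; (2/532011) = -1 since 532011 mod 8 = 3, so (300358/532011) = (-1)^1·(150179/532011); sign now -1
reciprocity: (150179/532011) = -1·(532011/150179) since 150179 mod 4 = 3, 532011 mod 4 = 3; sign now +1
(532011/150179) = (81474/150179)   [reduce mod 150179]
81474 = 2^1·40737; (2/150179) = -1 since 150179 mod 8 = 3, so (81474/150179) = (-1)^1·(40737/150179); sign now -1
reciprocity: (40737/150179) = +1·(150179/40737) since 40737 mod 4 = 1, 150179 mod 4 = 3; sign now -1
(150179/40737) = (27968/40737)   [reduce mod 40737]
27968 = 2^6·437; (2/40737) = +1 since 40737 mod 8 = 1, so (27968/40737) = (+1)^6·(437/40737); sign now -1
reciprocity: (437/40737) = +1·(40737/437) since 437 mod 4 = 1, 40737 mod 4 = 1; sign now -1
(40737/437) = (96/437)   [reduce mod 437]
96 = 2^5·3; (2/437) = -1 since 437 mod 8 = 5, so (96/437) = (-1)^5·(3/437); sign now +1
reciprocity: (3/437) = +1·(437/3) since 3 mod 4 = 3, 437 mod 4 = 1; sign now +1
(437/3) = (2/3)   [reduce mod 3]
2 = 2^1·1; (2/3) = -1 since 3 mod 8 = 3, so (2/3) = (-1)^1·(1/3); sign now -1
(1/3) = 1; final value = sign = -1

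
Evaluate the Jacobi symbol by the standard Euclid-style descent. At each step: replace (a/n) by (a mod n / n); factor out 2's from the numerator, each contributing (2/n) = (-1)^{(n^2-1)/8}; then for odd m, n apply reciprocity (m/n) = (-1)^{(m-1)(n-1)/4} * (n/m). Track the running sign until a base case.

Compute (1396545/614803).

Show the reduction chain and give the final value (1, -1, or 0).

1

(1396545/614803): 1396545 mod 614803 = 166939, so (1396545/614803) = (166939/614803)
flip (166939/614803) -> (614803/166939): both odd, 166939 mod 4 = 3, 614803 mod 4 = 3, so the flip contributes -1; sign now -1
(614803/166939): 614803 mod 166939 = 113986, so (614803/166939) = (113986/166939)
factor out 2^1: 113986 = 2^1·56993; with 166939 mod 8 = 3, (2/166939) = -1; sign now +1; continue with (56993/166939)
flip (56993/166939) -> (166939/56993): both odd, 56993 mod 4 = 1, 166939 mod 4 = 3, so the flip contributes +1; sign now +1
(166939/56993): 166939 mod 56993 = 52953, so (166939/56993) = (52953/56993)
flip (52953/56993) -> (56993/52953): both odd, 52953 mod 4 = 1, 56993 mod 4 = 1, so the flip contributes +1; sign now +1
(56993/52953): 56993 mod 52953 = 4040, so (56993/52953) = (4040/52953)
factor out 2^3: 4040 = 2^3·505; with 52953 mod 8 = 1, (2/52953) = +1; sign now +1; continue with (505/52953)
flip (505/52953) -> (52953/505): both odd, 505 mod 4 = 1, 52953 mod 4 = 1, so the flip contributes +1; sign now +1
(52953/505): 52953 mod 505 = 433, so (52953/505) = (433/505)
flip (433/505) -> (505/433): both odd, 433 mod 4 = 1, 505 mod 4 = 1, so the flip contributes +1; sign now +1
(505/433): 505 mod 433 = 72, so (505/433) = (72/433)
factor out 2^3: 72 = 2^3·9; with 433 mod 8 = 1, (2/433) = +1; sign now +1; continue with (9/433)
flip (9/433) -> (433/9): both odd, 9 mod 4 = 1, 433 mod 4 = 1, so the flip contributes +1; sign now +1
(433/9): 433 mod 9 = 1, so (433/9) = (1/9)
reached (1/9) = 1, so the symbol is +1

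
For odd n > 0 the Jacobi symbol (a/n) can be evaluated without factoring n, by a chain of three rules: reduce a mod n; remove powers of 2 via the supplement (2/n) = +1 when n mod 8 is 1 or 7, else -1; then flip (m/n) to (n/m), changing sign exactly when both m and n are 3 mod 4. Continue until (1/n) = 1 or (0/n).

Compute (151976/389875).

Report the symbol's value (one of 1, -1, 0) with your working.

-1

factor out 2^3: 151976 = 2^3·18997; with 389875 mod 8 = 3, (2/389875) = -1; sign now -1; continue with (18997/389875)
flip (18997/389875) -> (389875/18997): both odd, 18997 mod 4 = 1, 389875 mod 4 = 3, so the flip contributes +1; sign now -1
(389875/18997): 389875 mod 18997 = 9935, so (389875/18997) = (9935/18997)
flip (9935/18997) -> (18997/9935): both odd, 9935 mod 4 = 3, 18997 mod 4 = 1, so the flip contributes +1; sign now -1
(18997/9935): 18997 mod 9935 = 9062, so (18997/9935) = (9062/9935)
factor out 2^1: 9062 = 2^1·4531; with 9935 mod 8 = 7, (2/9935) = +1; sign now -1; continue with (4531/9935)
flip (4531/9935) -> (9935/4531): both odd, 4531 mod 4 = 3, 9935 mod 4 = 3, so the flip contributes -1; sign now +1
(9935/4531): 9935 mod 4531 = 873, so (9935/4531) = (873/4531)
flip (873/4531) -> (4531/873): both odd, 873 mod 4 = 1, 4531 mod 4 = 3, so the flip contributes +1; sign now +1
(4531/873): 4531 mod 873 = 166, so (4531/873) = (166/873)
factor out 2^1: 166 = 2^1·83; with 873 mod 8 = 1, (2/873) = +1; sign now +1; continue with (83/873)
flip (83/873) -> (873/83): both odd, 83 mod 4 = 3, 873 mod 4 = 1, so the flip contributes +1; sign now +1
(873/83): 873 mod 83 = 43, so (873/83) = (43/83)
flip (43/83) -> (83/43): both odd, 43 mod 4 = 3, 83 mod 4 = 3, so the flip contributes -1; sign now -1
(83/43): 83 mod 43 = 40, so (83/43) = (40/43)
factor out 2^3: 40 = 2^3·5; with 43 mod 8 = 3, (2/43) = -1; sign now +1; continue with (5/43)
flip (5/43) -> (43/5): both odd, 5 mod 4 = 1, 43 mod 4 = 3, so the flip contributes +1; sign now +1
(43/5): 43 mod 5 = 3, so (43/5) = (3/5)
flip (3/5) -> (5/3): both odd, 3 mod 4 = 3, 5 mod 4 = 1, so the flip contributes +1; sign now +1
(5/3): 5 mod 3 = 2, so (5/3) = (2/3)
factor out 2^1: 2 = 2^1·1; with 3 mod 8 = 3, (2/3) = -1; sign now -1; continue with (1/3)
reached (1/3) = 1, so the symbol is -1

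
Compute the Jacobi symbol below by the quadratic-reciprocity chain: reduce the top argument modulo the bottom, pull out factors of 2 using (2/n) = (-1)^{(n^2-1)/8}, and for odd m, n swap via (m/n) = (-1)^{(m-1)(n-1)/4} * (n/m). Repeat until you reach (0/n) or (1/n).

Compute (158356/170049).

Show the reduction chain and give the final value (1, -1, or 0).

158356 = 2^2·39589; (2/170049) = +1 since 170049 mod 8 = 1, so (158356/170049) = (+1)^2·(39589/170049); sign now +1
reciprocity: (39589/170049) = +1·(170049/39589) since 39589 mod 4 = 1, 170049 mod 4 = 1; sign now +1
(170049/39589) = (11693/39589)   [reduce mod 39589]
reciprocity: (11693/39589) = +1·(39589/11693) since 11693 mod 4 = 1, 39589 mod 4 = 1; sign now +1
(39589/11693) = (4510/11693)   [reduce mod 11693]
4510 = 2^1·2255; (2/11693) = -1 since 11693 mod 8 = 5, so (4510/11693) = (-1)^1·(2255/11693); sign now -1
reciprocity: (2255/11693) = +1·(11693/2255) since 2255 mod 4 = 3, 11693 mod 4 = 1; sign now -1
(11693/2255) = (418/2255)   [reduce mod 2255]
418 = 2^1·209; (2/2255) = +1 since 2255 mod 8 = 7, so (418/2255) = (+1)^1·(209/2255); sign now -1
reciprocity: (209/2255) = +1·(2255/209) since 209 mod 4 = 1, 2255 mod 4 = 3; sign now -1
(2255/209) = (165/209)   [reduce mod 209]
reciprocity: (165/209) = +1·(209/165) since 165 mod 4 = 1, 209 mod 4 = 1; sign now -1
(209/165) = (44/165)   [reduce mod 165]
44 = 2^2·11; (2/165) = -1 since 165 mod 8 = 5, so (44/165) = (-1)^2·(11/165); sign now -1
reciprocity: (11/165) = +1·(165/11) since 11 mod 4 = 3, 165 mod 4 = 1; sign now -1
(165/11) = (0/11)   [reduce mod 11]
(0/11) = 0   [gcd(a, n) > 1]; final value = 0

0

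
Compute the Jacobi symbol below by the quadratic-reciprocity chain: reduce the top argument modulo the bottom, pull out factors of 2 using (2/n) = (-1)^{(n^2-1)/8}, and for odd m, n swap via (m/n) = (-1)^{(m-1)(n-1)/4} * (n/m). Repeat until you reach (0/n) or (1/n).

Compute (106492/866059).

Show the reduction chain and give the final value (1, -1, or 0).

106492 = 2^2·26623; (2/866059) = -1 since 866059 mod 8 = 3, so (106492/866059) = (-1)^2·(26623/866059); sign now +1
reciprocity: (26623/866059) = -1·(866059/26623) since 26623 mod 4 = 3, 866059 mod 4 = 3; sign now -1
(866059/26623) = (14123/26623)   [reduce mod 26623]
reciprocity: (14123/26623) = -1·(26623/14123) since 14123 mod 4 = 3, 26623 mod 4 = 3; sign now +1
(26623/14123) = (12500/14123)   [reduce mod 14123]
12500 = 2^2·3125; (2/14123) = -1 since 14123 mod 8 = 3, so (12500/14123) = (-1)^2·(3125/14123); sign now +1
reciprocity: (3125/14123) = +1·(14123/3125) since 3125 mod 4 = 1, 14123 mod 4 = 3; sign now +1
(14123/3125) = (1623/3125)   [reduce mod 3125]
reciprocity: (1623/3125) = +1·(3125/1623) since 1623 mod 4 = 3, 3125 mod 4 = 1; sign now +1
(3125/1623) = (1502/1623)   [reduce mod 1623]
1502 = 2^1·751; (2/1623) = +1 since 1623 mod 8 = 7, so (1502/1623) = (+1)^1·(751/1623); sign now +1
reciprocity: (751/1623) = -1·(1623/751) since 751 mod 4 = 3, 1623 mod 4 = 3; sign now -1
(1623/751) = (121/751)   [reduce mod 751]
reciprocity: (121/751) = +1·(751/121) since 121 mod 4 = 1, 751 mod 4 = 3; sign now -1
(751/121) = (25/121)   [reduce mod 121]
reciprocity: (25/121) = +1·(121/25) since 25 mod 4 = 1, 121 mod 4 = 1; sign now -1
(121/25) = (21/25)   [reduce mod 25]
reciprocity: (21/25) = +1·(25/21) since 21 mod 4 = 1, 25 mod 4 = 1; sign now -1
(25/21) = (4/21)   [reduce mod 21]
4 = 2^2·1; (2/21) = -1 since 21 mod 8 = 5, so (4/21) = (-1)^2·(1/21); sign now -1
(1/21) = 1; final value = sign = -1

-1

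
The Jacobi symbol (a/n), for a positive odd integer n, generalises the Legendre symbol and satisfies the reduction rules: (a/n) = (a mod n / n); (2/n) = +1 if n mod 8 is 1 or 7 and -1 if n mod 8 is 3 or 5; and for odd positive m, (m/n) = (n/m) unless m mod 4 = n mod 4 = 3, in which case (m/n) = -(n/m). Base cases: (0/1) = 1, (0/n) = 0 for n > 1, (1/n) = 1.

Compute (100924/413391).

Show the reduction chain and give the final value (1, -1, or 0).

100924 = 2^2·25231; (2/413391) = +1 since 413391 mod 8 = 7, so (100924/413391) = (+1)^2·(25231/413391); sign now +1
reciprocity: (25231/413391) = -1·(413391/25231) since 25231 mod 4 = 3, 413391 mod 4 = 3; sign now -1
(413391/25231) = (9695/25231)   [reduce mod 25231]
reciprocity: (9695/25231) = -1·(25231/9695) since 9695 mod 4 = 3, 25231 mod 4 = 3; sign now +1
(25231/9695) = (5841/9695)   [reduce mod 9695]
reciprocity: (5841/9695) = +1·(9695/5841) since 5841 mod 4 = 1, 9695 mod 4 = 3; sign now +1
(9695/5841) = (3854/5841)   [reduce mod 5841]
3854 = 2^1·1927; (2/5841) = +1 since 5841 mod 8 = 1, so (3854/5841) = (+1)^1·(1927/5841); sign now +1
reciprocity: (1927/5841) = +1·(5841/1927) since 1927 mod 4 = 3, 5841 mod 4 = 1; sign now +1
(5841/1927) = (60/1927)   [reduce mod 1927]
60 = 2^2·15; (2/1927) = +1 since 1927 mod 8 = 7, so (60/1927) = (+1)^2·(15/1927); sign now +1
reciprocity: (15/1927) = -1·(1927/15) since 15 mod 4 = 3, 1927 mod 4 = 3; sign now -1
(1927/15) = (7/15)   [reduce mod 15]
reciprocity: (7/15) = -1·(15/7) since 7 mod 4 = 3, 15 mod 4 = 3; sign now +1
(15/7) = (1/7)   [reduce mod 7]
(1/7) = 1; final value = sign = +1

1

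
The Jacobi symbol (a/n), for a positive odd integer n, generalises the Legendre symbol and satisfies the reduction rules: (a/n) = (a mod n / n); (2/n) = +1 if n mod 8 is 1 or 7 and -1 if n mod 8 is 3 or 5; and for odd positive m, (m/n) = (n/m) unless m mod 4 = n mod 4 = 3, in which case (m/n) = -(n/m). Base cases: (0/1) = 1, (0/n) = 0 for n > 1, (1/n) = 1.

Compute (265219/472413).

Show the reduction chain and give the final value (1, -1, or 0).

flip (265219/472413) -> (472413/265219): both odd, 265219 mod 4 = 3, 472413 mod 4 = 1, so the flip contributes +1; sign now +1
(472413/265219): 472413 mod 265219 = 207194, so (472413/265219) = (207194/265219)
factor out 2^1: 207194 = 2^1·103597; with 265219 mod 8 = 3, (2/265219) = -1; sign now -1; continue with (103597/265219)
flip (103597/265219) -> (265219/103597): both odd, 103597 mod 4 = 1, 265219 mod 4 = 3, so the flip contributes +1; sign now -1
(265219/103597): 265219 mod 103597 = 58025, so (265219/103597) = (58025/103597)
flip (58025/103597) -> (103597/58025): both odd, 58025 mod 4 = 1, 103597 mod 4 = 1, so the flip contributes +1; sign now -1
(103597/58025): 103597 mod 58025 = 45572, so (103597/58025) = (45572/58025)
factor out 2^2: 45572 = 2^2·11393; with 58025 mod 8 = 1, (2/58025) = +1; sign now -1; continue with (11393/58025)
flip (11393/58025) -> (58025/11393): both odd, 11393 mod 4 = 1, 58025 mod 4 = 1, so the flip contributes +1; sign now -1
(58025/11393): 58025 mod 11393 = 1060, so (58025/11393) = (1060/11393)
factor out 2^2: 1060 = 2^2·265; with 11393 mod 8 = 1, (2/11393) = +1; sign now -1; continue with (265/11393)
flip (265/11393) -> (11393/265): both odd, 265 mod 4 = 1, 11393 mod 4 = 1, so the flip contributes +1; sign now -1
(11393/265): 11393 mod 265 = 263, so (11393/265) = (263/265)
flip (263/265) -> (265/263): both odd, 263 mod 4 = 3, 265 mod 4 = 1, so the flip contributes +1; sign now -1
(265/263): 265 mod 263 = 2, so (265/263) = (2/263)
factor out 2^1: 2 = 2^1·1; with 263 mod 8 = 7, (2/263) = +1; sign now -1; continue with (1/263)
reached (1/263) = 1, so the symbol is -1

-1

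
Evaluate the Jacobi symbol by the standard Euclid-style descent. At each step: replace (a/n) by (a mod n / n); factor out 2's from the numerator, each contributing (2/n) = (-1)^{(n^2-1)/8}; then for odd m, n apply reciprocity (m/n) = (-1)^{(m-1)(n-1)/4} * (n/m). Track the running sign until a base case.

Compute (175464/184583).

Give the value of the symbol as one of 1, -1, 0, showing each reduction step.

175464 = 2^3·21933; (2/184583) = +1 since 184583 mod 8 = 7, so (175464/184583) = (+1)^3·(21933/184583); sign now +1
reciprocity: (21933/184583) = +1·(184583/21933) since 21933 mod 4 = 1, 184583 mod 4 = 3; sign now +1
(184583/21933) = (9119/21933)   [reduce mod 21933]
reciprocity: (9119/21933) = +1·(21933/9119) since 9119 mod 4 = 3, 21933 mod 4 = 1; sign now +1
(21933/9119) = (3695/9119)   [reduce mod 9119]
reciprocity: (3695/9119) = -1·(9119/3695) since 3695 mod 4 = 3, 9119 mod 4 = 3; sign now -1
(9119/3695) = (1729/3695)   [reduce mod 3695]
reciprocity: (1729/3695) = +1·(3695/1729) since 1729 mod 4 = 1, 3695 mod 4 = 3; sign now -1
(3695/1729) = (237/1729)   [reduce mod 1729]
reciprocity: (237/1729) = +1·(1729/237) since 237 mod 4 = 1, 1729 mod 4 = 1; sign now -1
(1729/237) = (70/237)   [reduce mod 237]
70 = 2^1·35; (2/237) = -1 since 237 mod 8 = 5, so (70/237) = (-1)^1·(35/237); sign now +1
reciprocity: (35/237) = +1·(237/35) since 35 mod 4 = 3, 237 mod 4 = 1; sign now +1
(237/35) = (27/35)   [reduce mod 35]
reciprocity: (27/35) = -1·(35/27) since 27 mod 4 = 3, 35 mod 4 = 3; sign now -1
(35/27) = (8/27)   [reduce mod 27]
8 = 2^3·1; (2/27) = -1 since 27 mod 8 = 3, so (8/27) = (-1)^3·(1/27); sign now +1
(1/27) = 1; final value = sign = +1

1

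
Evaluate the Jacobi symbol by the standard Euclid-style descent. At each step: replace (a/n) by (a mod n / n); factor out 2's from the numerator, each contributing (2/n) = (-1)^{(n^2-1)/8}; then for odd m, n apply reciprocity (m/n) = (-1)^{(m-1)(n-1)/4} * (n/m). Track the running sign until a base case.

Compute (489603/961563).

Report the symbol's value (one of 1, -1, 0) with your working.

reciprocity: (489603/961563) = -1·(961563/489603) since 489603 mod 4 = 3, 961563 mod 4 = 3; sign now -1
(961563/489603) = (471960/489603)   [reduce mod 489603]
471960 = 2^3·58995; (2/489603) = -1 since 489603 mod 8 = 3, so (471960/489603) = (-1)^3·(58995/489603); sign now +1
reciprocity: (58995/489603) = -1·(489603/58995) since 58995 mod 4 = 3, 489603 mod 4 = 3; sign now -1
(489603/58995) = (17643/58995)   [reduce mod 58995]
reciprocity: (17643/58995) = -1·(58995/17643) since 17643 mod 4 = 3, 58995 mod 4 = 3; sign now +1
(58995/17643) = (6066/17643)   [reduce mod 17643]
6066 = 2^1·3033; (2/17643) = -1 since 17643 mod 8 = 3, so (6066/17643) = (-1)^1·(3033/17643); sign now -1
reciprocity: (3033/17643) = +1·(17643/3033) since 3033 mod 4 = 1, 17643 mod 4 = 3; sign now -1
(17643/3033) = (2478/3033)   [reduce mod 3033]
2478 = 2^1·1239; (2/3033) = +1 since 3033 mod 8 = 1, so (2478/3033) = (+1)^1·(1239/3033); sign now -1
reciprocity: (1239/3033) = +1·(3033/1239) since 1239 mod 4 = 3, 3033 mod 4 = 1; sign now -1
(3033/1239) = (555/1239)   [reduce mod 1239]
reciprocity: (555/1239) = -1·(1239/555) since 555 mod 4 = 3, 1239 mod 4 = 3; sign now +1
(1239/555) = (129/555)   [reduce mod 555]
reciprocity: (129/555) = +1·(555/129) since 129 mod 4 = 1, 555 mod 4 = 3; sign now +1
(555/129) = (39/129)   [reduce mod 129]
reciprocity: (39/129) = +1·(129/39) since 39 mod 4 = 3, 129 mod 4 = 1; sign now +1
(129/39) = (12/39)   [reduce mod 39]
12 = 2^2·3; (2/39) = +1 since 39 mod 8 = 7, so (12/39) = (+1)^2·(3/39); sign now +1
reciprocity: (3/39) = -1·(39/3) since 3 mod 4 = 3, 39 mod 4 = 3; sign now -1
(39/3) = (0/3)   [reduce mod 3]
(0/3) = 0   [gcd(a, n) > 1]; final value = 0

0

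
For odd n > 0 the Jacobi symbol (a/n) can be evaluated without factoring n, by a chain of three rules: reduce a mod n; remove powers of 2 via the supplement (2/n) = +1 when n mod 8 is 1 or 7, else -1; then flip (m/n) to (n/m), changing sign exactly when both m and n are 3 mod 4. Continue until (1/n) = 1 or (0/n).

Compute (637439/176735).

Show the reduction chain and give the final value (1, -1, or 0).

1

(637439/176735) = (107234/176735)   [reduce mod 176735]
107234 = 2^1·53617; (2/176735) = +1 since 176735 mod 8 = 7, so (107234/176735) = (+1)^1·(53617/176735); sign now +1
reciprocity: (53617/176735) = +1·(176735/53617) since 53617 mod 4 = 1, 176735 mod 4 = 3; sign now +1
(176735/53617) = (15884/53617)   [reduce mod 53617]
15884 = 2^2·3971; (2/53617) = +1 since 53617 mod 8 = 1, so (15884/53617) = (+1)^2·(3971/53617); sign now +1
reciprocity: (3971/53617) = +1·(53617/3971) since 3971 mod 4 = 3, 53617 mod 4 = 1; sign now +1
(53617/3971) = (1994/3971)   [reduce mod 3971]
1994 = 2^1·997; (2/3971) = -1 since 3971 mod 8 = 3, so (1994/3971) = (-1)^1·(997/3971); sign now -1
reciprocity: (997/3971) = +1·(3971/997) since 997 mod 4 = 1, 3971 mod 4 = 3; sign now -1
(3971/997) = (980/997)   [reduce mod 997]
980 = 2^2·245; (2/997) = -1 since 997 mod 8 = 5, so (980/997) = (-1)^2·(245/997); sign now -1
reciprocity: (245/997) = +1·(997/245) since 245 mod 4 = 1, 997 mod 4 = 1; sign now -1
(997/245) = (17/245)   [reduce mod 245]
reciprocity: (17/245) = +1·(245/17) since 17 mod 4 = 1, 245 mod 4 = 1; sign now -1
(245/17) = (7/17)   [reduce mod 17]
reciprocity: (7/17) = +1·(17/7) since 7 mod 4 = 3, 17 mod 4 = 1; sign now -1
(17/7) = (3/7)   [reduce mod 7]
reciprocity: (3/7) = -1·(7/3) since 3 mod 4 = 3, 7 mod 4 = 3; sign now +1
(7/3) = (1/3)   [reduce mod 3]
(1/3) = 1; final value = sign = +1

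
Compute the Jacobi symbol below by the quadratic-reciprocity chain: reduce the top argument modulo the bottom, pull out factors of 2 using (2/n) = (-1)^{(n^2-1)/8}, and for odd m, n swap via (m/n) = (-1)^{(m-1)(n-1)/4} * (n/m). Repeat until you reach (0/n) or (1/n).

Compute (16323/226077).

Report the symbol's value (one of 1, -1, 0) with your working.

0

reciprocity: (16323/226077) = +1·(226077/16323) since 16323 mod 4 = 3, 226077 mod 4 = 1; sign now +1
(226077/16323) = (13878/16323)   [reduce mod 16323]
13878 = 2^1·6939; (2/16323) = -1 since 16323 mod 8 = 3, so (13878/16323) = (-1)^1·(6939/16323); sign now -1
reciprocity: (6939/16323) = -1·(16323/6939) since 6939 mod 4 = 3, 16323 mod 4 = 3; sign now +1
(16323/6939) = (2445/6939)   [reduce mod 6939]
reciprocity: (2445/6939) = +1·(6939/2445) since 2445 mod 4 = 1, 6939 mod 4 = 3; sign now +1
(6939/2445) = (2049/2445)   [reduce mod 2445]
reciprocity: (2049/2445) = +1·(2445/2049) since 2049 mod 4 = 1, 2445 mod 4 = 1; sign now +1
(2445/2049) = (396/2049)   [reduce mod 2049]
396 = 2^2·99; (2/2049) = +1 since 2049 mod 8 = 1, so (396/2049) = (+1)^2·(99/2049); sign now +1
reciprocity: (99/2049) = +1·(2049/99) since 99 mod 4 = 3, 2049 mod 4 = 1; sign now +1
(2049/99) = (69/99)   [reduce mod 99]
reciprocity: (69/99) = +1·(99/69) since 69 mod 4 = 1, 99 mod 4 = 3; sign now +1
(99/69) = (30/69)   [reduce mod 69]
30 = 2^1·15; (2/69) = -1 since 69 mod 8 = 5, so (30/69) = (-1)^1·(15/69); sign now -1
reciprocity: (15/69) = +1·(69/15) since 15 mod 4 = 3, 69 mod 4 = 1; sign now -1
(69/15) = (9/15)   [reduce mod 15]
reciprocity: (9/15) = +1·(15/9) since 9 mod 4 = 1, 15 mod 4 = 3; sign now -1
(15/9) = (6/9)   [reduce mod 9]
6 = 2^1·3; (2/9) = +1 since 9 mod 8 = 1, so (6/9) = (+1)^1·(3/9); sign now -1
reciprocity: (3/9) = +1·(9/3) since 3 mod 4 = 3, 9 mod 4 = 1; sign now -1
(9/3) = (0/3)   [reduce mod 3]
(0/3) = 0   [gcd(a, n) > 1]; final value = 0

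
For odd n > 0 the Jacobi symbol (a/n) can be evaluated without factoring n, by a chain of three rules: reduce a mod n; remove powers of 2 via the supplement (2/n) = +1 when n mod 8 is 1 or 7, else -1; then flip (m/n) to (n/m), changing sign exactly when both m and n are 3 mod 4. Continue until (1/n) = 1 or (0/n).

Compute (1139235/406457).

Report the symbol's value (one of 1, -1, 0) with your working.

(1139235/406457) = (326321/406457)   [reduce mod 406457]
reciprocity: (326321/406457) = +1·(406457/326321) since 326321 mod 4 = 1, 406457 mod 4 = 1; sign now +1
(406457/326321) = (80136/326321)   [reduce mod 326321]
80136 = 2^3·10017; (2/326321) = +1 since 326321 mod 8 = 1, so (80136/326321) = (+1)^3·(10017/326321); sign now +1
reciprocity: (10017/326321) = +1·(326321/10017) since 10017 mod 4 = 1, 326321 mod 4 = 1; sign now +1
(326321/10017) = (5777/10017)   [reduce mod 10017]
reciprocity: (5777/10017) = +1·(10017/5777) since 5777 mod 4 = 1, 10017 mod 4 = 1; sign now +1
(10017/5777) = (4240/5777)   [reduce mod 5777]
4240 = 2^4·265; (2/5777) = +1 since 5777 mod 8 = 1, so (4240/5777) = (+1)^4·(265/5777); sign now +1
reciprocity: (265/5777) = +1·(5777/265) since 265 mod 4 = 1, 5777 mod 4 = 1; sign now +1
(5777/265) = (212/265)   [reduce mod 265]
212 = 2^2·53; (2/265) = +1 since 265 mod 8 = 1, so (212/265) = (+1)^2·(53/265); sign now +1
reciprocity: (53/265) = +1·(265/53) since 53 mod 4 = 1, 265 mod 4 = 1; sign now +1
(265/53) = (0/53)   [reduce mod 53]
(0/53) = 0   [gcd(a, n) > 1]; final value = 0

0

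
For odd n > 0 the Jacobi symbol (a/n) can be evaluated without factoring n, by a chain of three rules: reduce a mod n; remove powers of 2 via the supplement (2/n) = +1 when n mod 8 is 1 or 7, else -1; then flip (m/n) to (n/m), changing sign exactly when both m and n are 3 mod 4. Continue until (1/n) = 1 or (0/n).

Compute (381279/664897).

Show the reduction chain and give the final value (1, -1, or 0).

-1

flip (381279/664897) -> (664897/381279): both odd, 381279 mod 4 = 3, 664897 mod 4 = 1, so the flip contributes +1; sign now +1
(664897/381279): 664897 mod 381279 = 283618, so (664897/381279) = (283618/381279)
factor out 2^1: 283618 = 2^1·141809; with 381279 mod 8 = 7, (2/381279) = +1; sign now +1; continue with (141809/381279)
flip (141809/381279) -> (381279/141809): both odd, 141809 mod 4 = 1, 381279 mod 4 = 3, so the flip contributes +1; sign now +1
(381279/141809): 381279 mod 141809 = 97661, so (381279/141809) = (97661/141809)
flip (97661/141809) -> (141809/97661): both odd, 97661 mod 4 = 1, 141809 mod 4 = 1, so the flip contributes +1; sign now +1
(141809/97661): 141809 mod 97661 = 44148, so (141809/97661) = (44148/97661)
factor out 2^2: 44148 = 2^2·11037; with 97661 mod 8 = 5, (2/97661) = -1; sign now +1; continue with (11037/97661)
flip (11037/97661) -> (97661/11037): both odd, 11037 mod 4 = 1, 97661 mod 4 = 1, so the flip contributes +1; sign now +1
(97661/11037): 97661 mod 11037 = 9365, so (97661/11037) = (9365/11037)
flip (9365/11037) -> (11037/9365): both odd, 9365 mod 4 = 1, 11037 mod 4 = 1, so the flip contributes +1; sign now +1
(11037/9365): 11037 mod 9365 = 1672, so (11037/9365) = (1672/9365)
factor out 2^3: 1672 = 2^3·209; with 9365 mod 8 = 5, (2/9365) = -1; sign now -1; continue with (209/9365)
flip (209/9365) -> (9365/209): both odd, 209 mod 4 = 1, 9365 mod 4 = 1, so the flip contributes +1; sign now -1
(9365/209): 9365 mod 209 = 169, so (9365/209) = (169/209)
flip (169/209) -> (209/169): both odd, 169 mod 4 = 1, 209 mod 4 = 1, so the flip contributes +1; sign now -1
(209/169): 209 mod 169 = 40, so (209/169) = (40/169)
factor out 2^3: 40 = 2^3·5; with 169 mod 8 = 1, (2/169) = +1; sign now -1; continue with (5/169)
flip (5/169) -> (169/5): both odd, 5 mod 4 = 1, 169 mod 4 = 1, so the flip contributes +1; sign now -1
(169/5): 169 mod 5 = 4, so (169/5) = (4/5)
factor out 2^2: 4 = 2^2·1; with 5 mod 8 = 5, (2/5) = -1; sign now -1; continue with (1/5)
reached (1/5) = 1, so the symbol is -1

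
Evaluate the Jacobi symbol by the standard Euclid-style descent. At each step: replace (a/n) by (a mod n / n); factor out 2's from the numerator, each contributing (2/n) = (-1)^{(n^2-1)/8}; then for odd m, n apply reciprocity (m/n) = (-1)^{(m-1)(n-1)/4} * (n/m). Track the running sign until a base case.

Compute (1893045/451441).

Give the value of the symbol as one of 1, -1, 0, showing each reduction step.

1

(1893045/451441) = (87281/451441)   [reduce mod 451441]
reciprocity: (87281/451441) = +1·(451441/87281) since 87281 mod 4 = 1, 451441 mod 4 = 1; sign now +1
(451441/87281) = (15036/87281)   [reduce mod 87281]
15036 = 2^2·3759; (2/87281) = +1 since 87281 mod 8 = 1, so (15036/87281) = (+1)^2·(3759/87281); sign now +1
reciprocity: (3759/87281) = +1·(87281/3759) since 3759 mod 4 = 3, 87281 mod 4 = 1; sign now +1
(87281/3759) = (824/3759)   [reduce mod 3759]
824 = 2^3·103; (2/3759) = +1 since 3759 mod 8 = 7, so (824/3759) = (+1)^3·(103/3759); sign now +1
reciprocity: (103/3759) = -1·(3759/103) since 103 mod 4 = 3, 3759 mod 4 = 3; sign now -1
(3759/103) = (51/103)   [reduce mod 103]
reciprocity: (51/103) = -1·(103/51) since 51 mod 4 = 3, 103 mod 4 = 3; sign now +1
(103/51) = (1/51)   [reduce mod 51]
(1/51) = 1; final value = sign = +1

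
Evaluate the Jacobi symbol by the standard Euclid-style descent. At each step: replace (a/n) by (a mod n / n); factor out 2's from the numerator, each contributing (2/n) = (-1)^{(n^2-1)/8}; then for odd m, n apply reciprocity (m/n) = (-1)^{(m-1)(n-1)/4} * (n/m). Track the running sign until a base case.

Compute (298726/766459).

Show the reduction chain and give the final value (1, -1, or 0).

298726 = 2^1·149363; (2/766459) = -1 since 766459 mod 8 = 3, so (298726/766459) = (-1)^1·(149363/766459); sign now -1
reciprocity: (149363/766459) = -1·(766459/149363) since 149363 mod 4 = 3, 766459 mod 4 = 3; sign now +1
(766459/149363) = (19644/149363)   [reduce mod 149363]
19644 = 2^2·4911; (2/149363) = -1 since 149363 mod 8 = 3, so (19644/149363) = (-1)^2·(4911/149363); sign now +1
reciprocity: (4911/149363) = -1·(149363/4911) since 4911 mod 4 = 3, 149363 mod 4 = 3; sign now -1
(149363/4911) = (2033/4911)   [reduce mod 4911]
reciprocity: (2033/4911) = +1·(4911/2033) since 2033 mod 4 = 1, 4911 mod 4 = 3; sign now -1
(4911/2033) = (845/2033)   [reduce mod 2033]
reciprocity: (845/2033) = +1·(2033/845) since 845 mod 4 = 1, 2033 mod 4 = 1; sign now -1
(2033/845) = (343/845)   [reduce mod 845]
reciprocity: (343/845) = +1·(845/343) since 343 mod 4 = 3, 845 mod 4 = 1; sign now -1
(845/343) = (159/343)   [reduce mod 343]
reciprocity: (159/343) = -1·(343/159) since 159 mod 4 = 3, 343 mod 4 = 3; sign now +1
(343/159) = (25/159)   [reduce mod 159]
reciprocity: (25/159) = +1·(159/25) since 25 mod 4 = 1, 159 mod 4 = 3; sign now +1
(159/25) = (9/25)   [reduce mod 25]
reciprocity: (9/25) = +1·(25/9) since 9 mod 4 = 1, 25 mod 4 = 1; sign now +1
(25/9) = (7/9)   [reduce mod 9]
reciprocity: (7/9) = +1·(9/7) since 7 mod 4 = 3, 9 mod 4 = 1; sign now +1
(9/7) = (2/7)   [reduce mod 7]
2 = 2^1·1; (2/7) = +1 since 7 mod 8 = 7, so (2/7) = (+1)^1·(1/7); sign now +1
(1/7) = 1; final value = sign = +1

1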